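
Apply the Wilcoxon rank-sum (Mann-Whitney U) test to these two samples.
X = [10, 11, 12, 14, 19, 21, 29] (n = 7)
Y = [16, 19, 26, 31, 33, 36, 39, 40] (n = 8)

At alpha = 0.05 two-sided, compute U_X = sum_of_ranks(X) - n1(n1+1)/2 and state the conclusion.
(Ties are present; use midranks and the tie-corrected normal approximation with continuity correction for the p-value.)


Step 1: Combine and sort all 15 observations; assign midranks.
sorted (value, group): (10,X), (11,X), (12,X), (14,X), (16,Y), (19,X), (19,Y), (21,X), (26,Y), (29,X), (31,Y), (33,Y), (36,Y), (39,Y), (40,Y)
ranks: 10->1, 11->2, 12->3, 14->4, 16->5, 19->6.5, 19->6.5, 21->8, 26->9, 29->10, 31->11, 33->12, 36->13, 39->14, 40->15
Step 2: Rank sum for X: R1 = 1 + 2 + 3 + 4 + 6.5 + 8 + 10 = 34.5.
Step 3: U_X = R1 - n1(n1+1)/2 = 34.5 - 7*8/2 = 34.5 - 28 = 6.5.
       U_Y = n1*n2 - U_X = 56 - 6.5 = 49.5.
Step 4: Ties are present, so use the tie-corrected normal approximation (with continuity correction) for the p-value.
Step 5: p-value = 0.014997; compare to alpha = 0.05. reject H0.

U_X = 6.5, p = 0.014997, reject H0 at alpha = 0.05.


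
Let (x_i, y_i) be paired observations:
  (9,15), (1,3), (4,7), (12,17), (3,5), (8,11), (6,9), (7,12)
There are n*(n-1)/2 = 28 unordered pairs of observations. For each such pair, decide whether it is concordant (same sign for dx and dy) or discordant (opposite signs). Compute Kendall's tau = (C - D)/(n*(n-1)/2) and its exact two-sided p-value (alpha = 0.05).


Step 1: Enumerate the 28 unordered pairs (i,j) with i<j and classify each by sign(x_j-x_i) * sign(y_j-y_i).
  (1,2):dx=-8,dy=-12->C; (1,3):dx=-5,dy=-8->C; (1,4):dx=+3,dy=+2->C; (1,5):dx=-6,dy=-10->C
  (1,6):dx=-1,dy=-4->C; (1,7):dx=-3,dy=-6->C; (1,8):dx=-2,dy=-3->C; (2,3):dx=+3,dy=+4->C
  (2,4):dx=+11,dy=+14->C; (2,5):dx=+2,dy=+2->C; (2,6):dx=+7,dy=+8->C; (2,7):dx=+5,dy=+6->C
  (2,8):dx=+6,dy=+9->C; (3,4):dx=+8,dy=+10->C; (3,5):dx=-1,dy=-2->C; (3,6):dx=+4,dy=+4->C
  (3,7):dx=+2,dy=+2->C; (3,8):dx=+3,dy=+5->C; (4,5):dx=-9,dy=-12->C; (4,6):dx=-4,dy=-6->C
  (4,7):dx=-6,dy=-8->C; (4,8):dx=-5,dy=-5->C; (5,6):dx=+5,dy=+6->C; (5,7):dx=+3,dy=+4->C
  (5,8):dx=+4,dy=+7->C; (6,7):dx=-2,dy=-2->C; (6,8):dx=-1,dy=+1->D; (7,8):dx=+1,dy=+3->C
Step 2: C = 27, D = 1, total pairs = 28.
Step 3: tau = (C - D)/(n(n-1)/2) = (27 - 1)/28 = 0.928571.
Step 4: Exact two-sided p-value (enumerate n! = 40320 permutations of y under H0): p = 0.000397.
Step 5: alpha = 0.05. reject H0.

tau_b = 0.9286 (C=27, D=1), p = 0.000397, reject H0.


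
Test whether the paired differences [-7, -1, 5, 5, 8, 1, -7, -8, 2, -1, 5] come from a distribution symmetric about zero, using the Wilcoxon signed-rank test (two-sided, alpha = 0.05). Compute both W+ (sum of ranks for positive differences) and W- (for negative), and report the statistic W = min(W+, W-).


Step 1: Drop any zero differences (none here) and take |d_i|.
|d| = [7, 1, 5, 5, 8, 1, 7, 8, 2, 1, 5]
Step 2: Midrank |d_i| (ties get averaged ranks).
ranks: |7|->8.5, |1|->2, |5|->6, |5|->6, |8|->10.5, |1|->2, |7|->8.5, |8|->10.5, |2|->4, |1|->2, |5|->6
Step 3: Attach original signs; sum ranks with positive sign and with negative sign.
W+ = 6 + 6 + 10.5 + 2 + 4 + 6 = 34.5
W- = 8.5 + 2 + 8.5 + 10.5 + 2 = 31.5
(Check: W+ + W- = 66 should equal n(n+1)/2 = 66.)
Step 4: Test statistic W = min(W+, W-) = 31.5.
Step 5: Ties in |d|, so use the tie-corrected normal approximation.
        E[W] = n(n+1)/4 = 11*12/4 = 33.
        Tie groups: |d|=1 (t=3), |d|=5 (t=3), |d|=7 (t=2), |d|=8 (t=2); sum(t^3 - t) = 60.
        Var[W] = n(n+1)(2n+1)/24 - sum(t^3-t)/48 = 3036/24 - 60/48 = 125.25.
        z = (W - E[W]) / sqrt(Var[W]) = (31.5 - 33) / 11.1915 = -0.1340.
        Two-sided p = 2*Phi(z) = 0.893379.
Step 6: alpha = 0.05. fail to reject H0.

W+ = 34.5, W- = 31.5, W = min = 31.5, p = 0.893379, fail to reject H0.


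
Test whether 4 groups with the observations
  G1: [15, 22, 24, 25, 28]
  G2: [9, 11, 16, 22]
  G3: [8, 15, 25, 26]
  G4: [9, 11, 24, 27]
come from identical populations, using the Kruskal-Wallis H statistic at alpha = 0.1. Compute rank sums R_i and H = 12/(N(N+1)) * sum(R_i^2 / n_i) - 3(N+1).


Step 1: Combine all N = 17 observations and assign midranks.
sorted (value, group, rank): (8,G3,1), (9,G2,2.5), (9,G4,2.5), (11,G2,4.5), (11,G4,4.5), (15,G1,6.5), (15,G3,6.5), (16,G2,8), (22,G1,9.5), (22,G2,9.5), (24,G1,11.5), (24,G4,11.5), (25,G1,13.5), (25,G3,13.5), (26,G3,15), (27,G4,16), (28,G1,17)
Step 2: Sum ranks within each group.
R_1 = 58 (n_1 = 5)
R_2 = 24.5 (n_2 = 4)
R_3 = 36 (n_3 = 4)
R_4 = 34.5 (n_4 = 4)
Step 3: H = 12/(N(N+1)) * sum(R_i^2/n_i) - 3(N+1)
     = 12/(17*18) * (58^2/5 + 24.5^2/4 + 36^2/4 + 34.5^2/4) - 3*18
     = 0.039216 * 1444.42 - 54
     = 2.644118.
Step 4: Ties present; correction factor C = 1 - 36/(17^3 - 17) = 0.992647. Corrected H = 2.644118 / 0.992647 = 2.663704.
Step 5: Under H0, H ~ chi^2(3); p-value = 0.446431.
Step 6: alpha = 0.1. fail to reject H0.

H = 2.6637, df = 3, p = 0.446431, fail to reject H0.


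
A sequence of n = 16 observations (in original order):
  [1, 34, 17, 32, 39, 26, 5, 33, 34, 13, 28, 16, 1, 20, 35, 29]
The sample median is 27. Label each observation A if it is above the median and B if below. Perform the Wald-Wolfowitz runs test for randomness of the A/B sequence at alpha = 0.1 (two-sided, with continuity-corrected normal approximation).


Step 1: Compute median = 27; label A = above, B = below.
Labels in order: BABAABBAABABBBAA  (n_A = 8, n_B = 8)
Step 2: Count runs R = 10.
Step 3: Under H0 (random ordering), E[R] = 2*n_A*n_B/(n_A+n_B) + 1 = 2*8*8/16 + 1 = 9.0000.
        Var[R] = 2*n_A*n_B*(2*n_A*n_B - n_A - n_B) / ((n_A+n_B)^2 * (n_A+n_B-1)) = 14336/3840 = 3.7333.
        SD[R] = 1.9322.
Step 4: Continuity-corrected z = (R - 0.5 - E[R]) / SD[R] = (10 - 0.5 - 9.0000) / 1.9322 = 0.2588.
Step 5: Two-sided p-value via normal approximation = 2*(1 - Phi(|z|)) = 0.795809.
Step 6: alpha = 0.1. fail to reject H0.

R = 10, z = 0.2588, p = 0.795809, fail to reject H0.


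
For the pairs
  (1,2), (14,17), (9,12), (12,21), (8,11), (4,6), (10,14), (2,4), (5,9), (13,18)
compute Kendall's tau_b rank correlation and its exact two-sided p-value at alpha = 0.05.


Step 1: Enumerate the 45 unordered pairs (i,j) with i<j and classify each by sign(x_j-x_i) * sign(y_j-y_i).
  (1,2):dx=+13,dy=+15->C; (1,3):dx=+8,dy=+10->C; (1,4):dx=+11,dy=+19->C; (1,5):dx=+7,dy=+9->C
  (1,6):dx=+3,dy=+4->C; (1,7):dx=+9,dy=+12->C; (1,8):dx=+1,dy=+2->C; (1,9):dx=+4,dy=+7->C
  (1,10):dx=+12,dy=+16->C; (2,3):dx=-5,dy=-5->C; (2,4):dx=-2,dy=+4->D; (2,5):dx=-6,dy=-6->C
  (2,6):dx=-10,dy=-11->C; (2,7):dx=-4,dy=-3->C; (2,8):dx=-12,dy=-13->C; (2,9):dx=-9,dy=-8->C
  (2,10):dx=-1,dy=+1->D; (3,4):dx=+3,dy=+9->C; (3,5):dx=-1,dy=-1->C; (3,6):dx=-5,dy=-6->C
  (3,7):dx=+1,dy=+2->C; (3,8):dx=-7,dy=-8->C; (3,9):dx=-4,dy=-3->C; (3,10):dx=+4,dy=+6->C
  (4,5):dx=-4,dy=-10->C; (4,6):dx=-8,dy=-15->C; (4,7):dx=-2,dy=-7->C; (4,8):dx=-10,dy=-17->C
  (4,9):dx=-7,dy=-12->C; (4,10):dx=+1,dy=-3->D; (5,6):dx=-4,dy=-5->C; (5,7):dx=+2,dy=+3->C
  (5,8):dx=-6,dy=-7->C; (5,9):dx=-3,dy=-2->C; (5,10):dx=+5,dy=+7->C; (6,7):dx=+6,dy=+8->C
  (6,8):dx=-2,dy=-2->C; (6,9):dx=+1,dy=+3->C; (6,10):dx=+9,dy=+12->C; (7,8):dx=-8,dy=-10->C
  (7,9):dx=-5,dy=-5->C; (7,10):dx=+3,dy=+4->C; (8,9):dx=+3,dy=+5->C; (8,10):dx=+11,dy=+14->C
  (9,10):dx=+8,dy=+9->C
Step 2: C = 42, D = 3, total pairs = 45.
Step 3: tau = (C - D)/(n(n-1)/2) = (42 - 3)/45 = 0.866667.
Step 4: Exact two-sided p-value (enumerate n! = 3628800 permutations of y under H0): p = 0.000115.
Step 5: alpha = 0.05. reject H0.

tau_b = 0.8667 (C=42, D=3), p = 0.000115, reject H0.


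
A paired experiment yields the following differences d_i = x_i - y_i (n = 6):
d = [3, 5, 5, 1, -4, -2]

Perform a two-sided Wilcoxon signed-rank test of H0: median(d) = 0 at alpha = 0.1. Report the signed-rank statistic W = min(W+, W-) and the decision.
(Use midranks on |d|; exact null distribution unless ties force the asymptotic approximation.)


Step 1: Drop any zero differences (none here) and take |d_i|.
|d| = [3, 5, 5, 1, 4, 2]
Step 2: Midrank |d_i| (ties get averaged ranks).
ranks: |3|->3, |5|->5.5, |5|->5.5, |1|->1, |4|->4, |2|->2
Step 3: Attach original signs; sum ranks with positive sign and with negative sign.
W+ = 3 + 5.5 + 5.5 + 1 = 15
W- = 4 + 2 = 6
(Check: W+ + W- = 21 should equal n(n+1)/2 = 21.)
Step 4: Test statistic W = min(W+, W-) = 6.
Step 5: Ties in |d|, so use the tie-corrected normal approximation.
        E[W] = n(n+1)/4 = 6*7/4 = 10.5.
        Tie groups: |d|=5 (t=2); sum(t^3 - t) = 6.
        Var[W] = n(n+1)(2n+1)/24 - sum(t^3-t)/48 = 546/24 - 6/48 = 22.625.
        z = (W - E[W]) / sqrt(Var[W]) = (6 - 10.5) / 4.7566 = -0.9461.
        Two-sided p = 2*Phi(z) = 0.344118.
Step 6: alpha = 0.1. fail to reject H0.

W+ = 15, W- = 6, W = min = 6, p = 0.344118, fail to reject H0.


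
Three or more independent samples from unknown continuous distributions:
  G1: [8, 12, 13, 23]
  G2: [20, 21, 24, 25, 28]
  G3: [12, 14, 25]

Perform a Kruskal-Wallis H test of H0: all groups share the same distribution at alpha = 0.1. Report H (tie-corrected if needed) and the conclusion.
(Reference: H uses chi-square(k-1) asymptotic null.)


Step 1: Combine all N = 12 observations and assign midranks.
sorted (value, group, rank): (8,G1,1), (12,G1,2.5), (12,G3,2.5), (13,G1,4), (14,G3,5), (20,G2,6), (21,G2,7), (23,G1,8), (24,G2,9), (25,G2,10.5), (25,G3,10.5), (28,G2,12)
Step 2: Sum ranks within each group.
R_1 = 15.5 (n_1 = 4)
R_2 = 44.5 (n_2 = 5)
R_3 = 18 (n_3 = 3)
Step 3: H = 12/(N(N+1)) * sum(R_i^2/n_i) - 3(N+1)
     = 12/(12*13) * (15.5^2/4 + 44.5^2/5 + 18^2/3) - 3*13
     = 0.076923 * 564.112 - 39
     = 4.393269.
Step 4: Ties present; correction factor C = 1 - 12/(12^3 - 12) = 0.993007. Corrected H = 4.393269 / 0.993007 = 4.424208.
Step 5: Under H0, H ~ chi^2(2); p-value = 0.109470.
Step 6: alpha = 0.1. fail to reject H0.

H = 4.4242, df = 2, p = 0.109470, fail to reject H0.


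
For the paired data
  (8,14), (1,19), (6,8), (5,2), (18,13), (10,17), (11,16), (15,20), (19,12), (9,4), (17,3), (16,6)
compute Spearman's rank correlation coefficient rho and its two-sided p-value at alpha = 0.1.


Step 1: Rank x and y separately (midranks; no ties here).
rank(x): 8->4, 1->1, 6->3, 5->2, 18->11, 10->6, 11->7, 15->8, 19->12, 9->5, 17->10, 16->9
rank(y): 14->8, 19->11, 8->5, 2->1, 13->7, 17->10, 16->9, 20->12, 12->6, 4->3, 3->2, 6->4
Step 2: d_i = R_x(i) - R_y(i); compute d_i^2.
  (4-8)^2=16, (1-11)^2=100, (3-5)^2=4, (2-1)^2=1, (11-7)^2=16, (6-10)^2=16, (7-9)^2=4, (8-12)^2=16, (12-6)^2=36, (5-3)^2=4, (10-2)^2=64, (9-4)^2=25
sum(d^2) = 302.
Step 3: rho = 1 - 6*302 / (12*(12^2 - 1)) = 1 - 1812/1716 = -0.055944.
Step 4: Under H0, t = rho * sqrt((n-2)/(1-rho^2)) = -0.1772 ~ t(10).
Step 5: Two-sided p-value from the t-distribution with 10 df = 0.862898.
Step 6: alpha = 0.1. fail to reject H0.

rho = -0.0559, p = 0.862898, fail to reject H0 at alpha = 0.1.


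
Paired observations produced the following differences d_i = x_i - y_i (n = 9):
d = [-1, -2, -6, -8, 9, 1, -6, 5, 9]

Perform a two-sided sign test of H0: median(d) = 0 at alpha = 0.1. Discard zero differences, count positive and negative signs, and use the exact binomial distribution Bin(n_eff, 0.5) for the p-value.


Step 1: Discard zero differences. Original n = 9; n_eff = number of nonzero differences = 9.
Nonzero differences (with sign): -1, -2, -6, -8, +9, +1, -6, +5, +9
Step 2: Count signs: positive = 4, negative = 5.
Step 3: Under H0: P(positive) = 0.5, so the number of positives S ~ Bin(9, 0.5).
Step 4: Two-sided exact p-value = sum of Bin(9,0.5) probabilities at or below the observed probability = 1.000000.
Step 5: alpha = 0.1. fail to reject H0.

n_eff = 9, pos = 4, neg = 5, p = 1.000000, fail to reject H0.


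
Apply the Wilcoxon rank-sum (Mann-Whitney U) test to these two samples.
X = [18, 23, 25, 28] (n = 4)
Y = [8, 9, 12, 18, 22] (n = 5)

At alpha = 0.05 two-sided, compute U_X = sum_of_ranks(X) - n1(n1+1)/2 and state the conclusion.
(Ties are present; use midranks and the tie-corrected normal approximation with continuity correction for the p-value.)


Step 1: Combine and sort all 9 observations; assign midranks.
sorted (value, group): (8,Y), (9,Y), (12,Y), (18,X), (18,Y), (22,Y), (23,X), (25,X), (28,X)
ranks: 8->1, 9->2, 12->3, 18->4.5, 18->4.5, 22->6, 23->7, 25->8, 28->9
Step 2: Rank sum for X: R1 = 4.5 + 7 + 8 + 9 = 28.5.
Step 3: U_X = R1 - n1(n1+1)/2 = 28.5 - 4*5/2 = 28.5 - 10 = 18.5.
       U_Y = n1*n2 - U_X = 20 - 18.5 = 1.5.
Step 4: Ties are present, so use the tie-corrected normal approximation (with continuity correction) for the p-value.
Step 5: p-value = 0.049090; compare to alpha = 0.05. reject H0.

U_X = 18.5, p = 0.049090, reject H0 at alpha = 0.05.


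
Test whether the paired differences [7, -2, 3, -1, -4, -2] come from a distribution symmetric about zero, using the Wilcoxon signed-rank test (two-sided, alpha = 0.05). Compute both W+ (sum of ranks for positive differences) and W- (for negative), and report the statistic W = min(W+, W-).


Step 1: Drop any zero differences (none here) and take |d_i|.
|d| = [7, 2, 3, 1, 4, 2]
Step 2: Midrank |d_i| (ties get averaged ranks).
ranks: |7|->6, |2|->2.5, |3|->4, |1|->1, |4|->5, |2|->2.5
Step 3: Attach original signs; sum ranks with positive sign and with negative sign.
W+ = 6 + 4 = 10
W- = 2.5 + 1 + 5 + 2.5 = 11
(Check: W+ + W- = 21 should equal n(n+1)/2 = 21.)
Step 4: Test statistic W = min(W+, W-) = 10.
Step 5: Ties in |d|, so use the tie-corrected normal approximation.
        E[W] = n(n+1)/4 = 6*7/4 = 10.5.
        Tie groups: |d|=2 (t=2); sum(t^3 - t) = 6.
        Var[W] = n(n+1)(2n+1)/24 - sum(t^3-t)/48 = 546/24 - 6/48 = 22.625.
        z = (W - E[W]) / sqrt(Var[W]) = (10 - 10.5) / 4.7566 = -0.1051.
        Two-sided p = 2*Phi(z) = 0.916282.
Step 6: alpha = 0.05. fail to reject H0.

W+ = 10, W- = 11, W = min = 10, p = 0.916282, fail to reject H0.


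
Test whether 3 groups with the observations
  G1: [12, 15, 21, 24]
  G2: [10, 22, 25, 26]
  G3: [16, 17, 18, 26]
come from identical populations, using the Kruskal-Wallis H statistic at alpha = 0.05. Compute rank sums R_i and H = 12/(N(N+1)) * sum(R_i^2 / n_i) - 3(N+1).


Step 1: Combine all N = 12 observations and assign midranks.
sorted (value, group, rank): (10,G2,1), (12,G1,2), (15,G1,3), (16,G3,4), (17,G3,5), (18,G3,6), (21,G1,7), (22,G2,8), (24,G1,9), (25,G2,10), (26,G2,11.5), (26,G3,11.5)
Step 2: Sum ranks within each group.
R_1 = 21 (n_1 = 4)
R_2 = 30.5 (n_2 = 4)
R_3 = 26.5 (n_3 = 4)
Step 3: H = 12/(N(N+1)) * sum(R_i^2/n_i) - 3(N+1)
     = 12/(12*13) * (21^2/4 + 30.5^2/4 + 26.5^2/4) - 3*13
     = 0.076923 * 518.375 - 39
     = 0.875000.
Step 4: Ties present; correction factor C = 1 - 6/(12^3 - 12) = 0.996503. Corrected H = 0.875000 / 0.996503 = 0.878070.
Step 5: Under H0, H ~ chi^2(2); p-value = 0.644658.
Step 6: alpha = 0.05. fail to reject H0.

H = 0.8781, df = 2, p = 0.644658, fail to reject H0.


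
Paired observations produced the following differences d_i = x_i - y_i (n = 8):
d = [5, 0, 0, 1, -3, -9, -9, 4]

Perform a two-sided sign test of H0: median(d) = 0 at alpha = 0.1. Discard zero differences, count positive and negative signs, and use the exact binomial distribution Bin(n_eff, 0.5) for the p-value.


Step 1: Discard zero differences. Original n = 8; n_eff = number of nonzero differences = 6.
Nonzero differences (with sign): +5, +1, -3, -9, -9, +4
Step 2: Count signs: positive = 3, negative = 3.
Step 3: Under H0: P(positive) = 0.5, so the number of positives S ~ Bin(6, 0.5).
Step 4: Two-sided exact p-value = sum of Bin(6,0.5) probabilities at or below the observed probability = 1.000000.
Step 5: alpha = 0.1. fail to reject H0.

n_eff = 6, pos = 3, neg = 3, p = 1.000000, fail to reject H0.


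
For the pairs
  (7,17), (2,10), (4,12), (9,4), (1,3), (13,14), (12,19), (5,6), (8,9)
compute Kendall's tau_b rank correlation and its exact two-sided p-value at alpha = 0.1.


Step 1: Enumerate the 36 unordered pairs (i,j) with i<j and classify each by sign(x_j-x_i) * sign(y_j-y_i).
  (1,2):dx=-5,dy=-7->C; (1,3):dx=-3,dy=-5->C; (1,4):dx=+2,dy=-13->D; (1,5):dx=-6,dy=-14->C
  (1,6):dx=+6,dy=-3->D; (1,7):dx=+5,dy=+2->C; (1,8):dx=-2,dy=-11->C; (1,9):dx=+1,dy=-8->D
  (2,3):dx=+2,dy=+2->C; (2,4):dx=+7,dy=-6->D; (2,5):dx=-1,dy=-7->C; (2,6):dx=+11,dy=+4->C
  (2,7):dx=+10,dy=+9->C; (2,8):dx=+3,dy=-4->D; (2,9):dx=+6,dy=-1->D; (3,4):dx=+5,dy=-8->D
  (3,5):dx=-3,dy=-9->C; (3,6):dx=+9,dy=+2->C; (3,7):dx=+8,dy=+7->C; (3,8):dx=+1,dy=-6->D
  (3,9):dx=+4,dy=-3->D; (4,5):dx=-8,dy=-1->C; (4,6):dx=+4,dy=+10->C; (4,7):dx=+3,dy=+15->C
  (4,8):dx=-4,dy=+2->D; (4,9):dx=-1,dy=+5->D; (5,6):dx=+12,dy=+11->C; (5,7):dx=+11,dy=+16->C
  (5,8):dx=+4,dy=+3->C; (5,9):dx=+7,dy=+6->C; (6,7):dx=-1,dy=+5->D; (6,8):dx=-8,dy=-8->C
  (6,9):dx=-5,dy=-5->C; (7,8):dx=-7,dy=-13->C; (7,9):dx=-4,dy=-10->C; (8,9):dx=+3,dy=+3->C
Step 2: C = 24, D = 12, total pairs = 36.
Step 3: tau = (C - D)/(n(n-1)/2) = (24 - 12)/36 = 0.333333.
Step 4: Exact two-sided p-value (enumerate n! = 362880 permutations of y under H0): p = 0.259518.
Step 5: alpha = 0.1. fail to reject H0.

tau_b = 0.3333 (C=24, D=12), p = 0.259518, fail to reject H0.


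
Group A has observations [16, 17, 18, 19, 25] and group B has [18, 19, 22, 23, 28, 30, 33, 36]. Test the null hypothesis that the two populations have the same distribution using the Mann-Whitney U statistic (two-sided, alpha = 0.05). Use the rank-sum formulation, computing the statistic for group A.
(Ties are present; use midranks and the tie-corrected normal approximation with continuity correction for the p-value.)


Step 1: Combine and sort all 13 observations; assign midranks.
sorted (value, group): (16,X), (17,X), (18,X), (18,Y), (19,X), (19,Y), (22,Y), (23,Y), (25,X), (28,Y), (30,Y), (33,Y), (36,Y)
ranks: 16->1, 17->2, 18->3.5, 18->3.5, 19->5.5, 19->5.5, 22->7, 23->8, 25->9, 28->10, 30->11, 33->12, 36->13
Step 2: Rank sum for X: R1 = 1 + 2 + 3.5 + 5.5 + 9 = 21.
Step 3: U_X = R1 - n1(n1+1)/2 = 21 - 5*6/2 = 21 - 15 = 6.
       U_Y = n1*n2 - U_X = 40 - 6 = 34.
Step 4: Ties are present, so use the tie-corrected normal approximation (with continuity correction) for the p-value.
Step 5: p-value = 0.047519; compare to alpha = 0.05. reject H0.

U_X = 6, p = 0.047519, reject H0 at alpha = 0.05.


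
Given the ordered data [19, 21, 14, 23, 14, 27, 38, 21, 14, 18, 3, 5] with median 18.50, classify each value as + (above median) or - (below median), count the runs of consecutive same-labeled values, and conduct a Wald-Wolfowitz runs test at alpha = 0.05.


Step 1: Compute median = 18.50; label A = above, B = below.
Labels in order: AABABAAABBBB  (n_A = 6, n_B = 6)
Step 2: Count runs R = 6.
Step 3: Under H0 (random ordering), E[R] = 2*n_A*n_B/(n_A+n_B) + 1 = 2*6*6/12 + 1 = 7.0000.
        Var[R] = 2*n_A*n_B*(2*n_A*n_B - n_A - n_B) / ((n_A+n_B)^2 * (n_A+n_B-1)) = 4320/1584 = 2.7273.
        SD[R] = 1.6514.
Step 4: Continuity-corrected z = (R + 0.5 - E[R]) / SD[R] = (6 + 0.5 - 7.0000) / 1.6514 = -0.3028.
Step 5: Two-sided p-value via normal approximation = 2*(1 - Phi(|z|)) = 0.762069.
Step 6: alpha = 0.05. fail to reject H0.

R = 6, z = -0.3028, p = 0.762069, fail to reject H0.


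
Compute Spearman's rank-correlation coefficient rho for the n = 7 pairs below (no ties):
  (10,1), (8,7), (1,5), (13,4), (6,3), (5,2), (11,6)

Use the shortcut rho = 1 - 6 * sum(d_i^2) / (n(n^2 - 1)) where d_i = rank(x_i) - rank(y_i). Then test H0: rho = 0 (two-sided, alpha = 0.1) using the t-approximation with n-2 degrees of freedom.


Step 1: Rank x and y separately (midranks; no ties here).
rank(x): 10->5, 8->4, 1->1, 13->7, 6->3, 5->2, 11->6
rank(y): 1->1, 7->7, 5->5, 4->4, 3->3, 2->2, 6->6
Step 2: d_i = R_x(i) - R_y(i); compute d_i^2.
  (5-1)^2=16, (4-7)^2=9, (1-5)^2=16, (7-4)^2=9, (3-3)^2=0, (2-2)^2=0, (6-6)^2=0
sum(d^2) = 50.
Step 3: rho = 1 - 6*50 / (7*(7^2 - 1)) = 1 - 300/336 = 0.107143.
Step 4: Under H0, t = rho * sqrt((n-2)/(1-rho^2)) = 0.2410 ~ t(5).
Step 5: Two-sided p-value from the t-distribution with 5 df = 0.819151.
Step 6: alpha = 0.1. fail to reject H0.

rho = 0.1071, p = 0.819151, fail to reject H0 at alpha = 0.1.


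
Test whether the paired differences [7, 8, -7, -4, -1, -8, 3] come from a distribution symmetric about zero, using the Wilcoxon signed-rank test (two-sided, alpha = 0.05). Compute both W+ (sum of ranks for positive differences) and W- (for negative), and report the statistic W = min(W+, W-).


Step 1: Drop any zero differences (none here) and take |d_i|.
|d| = [7, 8, 7, 4, 1, 8, 3]
Step 2: Midrank |d_i| (ties get averaged ranks).
ranks: |7|->4.5, |8|->6.5, |7|->4.5, |4|->3, |1|->1, |8|->6.5, |3|->2
Step 3: Attach original signs; sum ranks with positive sign and with negative sign.
W+ = 4.5 + 6.5 + 2 = 13
W- = 4.5 + 3 + 1 + 6.5 = 15
(Check: W+ + W- = 28 should equal n(n+1)/2 = 28.)
Step 4: Test statistic W = min(W+, W-) = 13.
Step 5: Ties in |d|, so use the tie-corrected normal approximation.
        E[W] = n(n+1)/4 = 7*8/4 = 14.
        Tie groups: |d|=7 (t=2), |d|=8 (t=2); sum(t^3 - t) = 12.
        Var[W] = n(n+1)(2n+1)/24 - sum(t^3-t)/48 = 840/24 - 12/48 = 34.75.
        z = (W - E[W]) / sqrt(Var[W]) = (13 - 14) / 5.8949 = -0.1696.
        Two-sided p = 2*Phi(z) = 0.865295.
Step 6: alpha = 0.05. fail to reject H0.

W+ = 13, W- = 15, W = min = 13, p = 0.865295, fail to reject H0.


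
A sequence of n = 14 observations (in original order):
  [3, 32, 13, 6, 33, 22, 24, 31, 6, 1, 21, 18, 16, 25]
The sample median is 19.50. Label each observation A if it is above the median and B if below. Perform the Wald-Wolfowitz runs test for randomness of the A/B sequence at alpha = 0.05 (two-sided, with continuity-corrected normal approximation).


Step 1: Compute median = 19.50; label A = above, B = below.
Labels in order: BABBAAAABBABBA  (n_A = 7, n_B = 7)
Step 2: Count runs R = 8.
Step 3: Under H0 (random ordering), E[R] = 2*n_A*n_B/(n_A+n_B) + 1 = 2*7*7/14 + 1 = 8.0000.
        Var[R] = 2*n_A*n_B*(2*n_A*n_B - n_A - n_B) / ((n_A+n_B)^2 * (n_A+n_B-1)) = 8232/2548 = 3.2308.
        SD[R] = 1.7974.
Step 4: R = E[R], so z = 0 with no continuity correction.
Step 5: Two-sided p-value via normal approximation = 2*(1 - Phi(|z|)) = 1.000000.
Step 6: alpha = 0.05. fail to reject H0.

R = 8, z = 0.0000, p = 1.000000, fail to reject H0.


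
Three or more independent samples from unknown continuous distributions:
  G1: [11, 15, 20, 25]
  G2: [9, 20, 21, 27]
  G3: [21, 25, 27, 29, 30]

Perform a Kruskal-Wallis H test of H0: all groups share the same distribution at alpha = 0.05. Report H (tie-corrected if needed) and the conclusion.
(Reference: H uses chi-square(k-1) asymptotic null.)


Step 1: Combine all N = 13 observations and assign midranks.
sorted (value, group, rank): (9,G2,1), (11,G1,2), (15,G1,3), (20,G1,4.5), (20,G2,4.5), (21,G2,6.5), (21,G3,6.5), (25,G1,8.5), (25,G3,8.5), (27,G2,10.5), (27,G3,10.5), (29,G3,12), (30,G3,13)
Step 2: Sum ranks within each group.
R_1 = 18 (n_1 = 4)
R_2 = 22.5 (n_2 = 4)
R_3 = 50.5 (n_3 = 5)
Step 3: H = 12/(N(N+1)) * sum(R_i^2/n_i) - 3(N+1)
     = 12/(13*14) * (18^2/4 + 22.5^2/4 + 50.5^2/5) - 3*14
     = 0.065934 * 717.612 - 42
     = 5.315110.
Step 4: Ties present; correction factor C = 1 - 24/(13^3 - 13) = 0.989011. Corrected H = 5.315110 / 0.989011 = 5.374167.
Step 5: Under H0, H ~ chi^2(2); p-value = 0.068079.
Step 6: alpha = 0.05. fail to reject H0.

H = 5.3742, df = 2, p = 0.068079, fail to reject H0.


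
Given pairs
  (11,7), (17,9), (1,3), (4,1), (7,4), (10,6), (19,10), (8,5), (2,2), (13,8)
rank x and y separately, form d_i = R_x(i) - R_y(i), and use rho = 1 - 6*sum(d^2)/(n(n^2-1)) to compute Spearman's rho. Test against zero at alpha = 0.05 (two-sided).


Step 1: Rank x and y separately (midranks; no ties here).
rank(x): 11->7, 17->9, 1->1, 4->3, 7->4, 10->6, 19->10, 8->5, 2->2, 13->8
rank(y): 7->7, 9->9, 3->3, 1->1, 4->4, 6->6, 10->10, 5->5, 2->2, 8->8
Step 2: d_i = R_x(i) - R_y(i); compute d_i^2.
  (7-7)^2=0, (9-9)^2=0, (1-3)^2=4, (3-1)^2=4, (4-4)^2=0, (6-6)^2=0, (10-10)^2=0, (5-5)^2=0, (2-2)^2=0, (8-8)^2=0
sum(d^2) = 8.
Step 3: rho = 1 - 6*8 / (10*(10^2 - 1)) = 1 - 48/990 = 0.951515.
Step 4: Under H0, t = rho * sqrt((n-2)/(1-rho^2)) = 8.7493 ~ t(8).
Step 5: Two-sided p-value from the t-distribution with 8 df = 0.000023.
Step 6: alpha = 0.05. reject H0.

rho = 0.9515, p = 0.000023, reject H0 at alpha = 0.05.


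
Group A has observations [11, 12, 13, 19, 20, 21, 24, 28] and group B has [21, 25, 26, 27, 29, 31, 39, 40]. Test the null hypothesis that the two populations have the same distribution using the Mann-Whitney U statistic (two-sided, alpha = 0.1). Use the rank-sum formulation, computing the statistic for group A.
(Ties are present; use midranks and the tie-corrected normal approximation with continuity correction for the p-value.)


Step 1: Combine and sort all 16 observations; assign midranks.
sorted (value, group): (11,X), (12,X), (13,X), (19,X), (20,X), (21,X), (21,Y), (24,X), (25,Y), (26,Y), (27,Y), (28,X), (29,Y), (31,Y), (39,Y), (40,Y)
ranks: 11->1, 12->2, 13->3, 19->4, 20->5, 21->6.5, 21->6.5, 24->8, 25->9, 26->10, 27->11, 28->12, 29->13, 31->14, 39->15, 40->16
Step 2: Rank sum for X: R1 = 1 + 2 + 3 + 4 + 5 + 6.5 + 8 + 12 = 41.5.
Step 3: U_X = R1 - n1(n1+1)/2 = 41.5 - 8*9/2 = 41.5 - 36 = 5.5.
       U_Y = n1*n2 - U_X = 64 - 5.5 = 58.5.
Step 4: Ties are present, so use the tie-corrected normal approximation (with continuity correction) for the p-value.
Step 5: p-value = 0.006284; compare to alpha = 0.1. reject H0.

U_X = 5.5, p = 0.006284, reject H0 at alpha = 0.1.


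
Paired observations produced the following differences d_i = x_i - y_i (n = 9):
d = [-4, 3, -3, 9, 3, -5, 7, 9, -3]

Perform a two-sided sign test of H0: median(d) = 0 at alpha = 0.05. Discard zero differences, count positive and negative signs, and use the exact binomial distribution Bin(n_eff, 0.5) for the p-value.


Step 1: Discard zero differences. Original n = 9; n_eff = number of nonzero differences = 9.
Nonzero differences (with sign): -4, +3, -3, +9, +3, -5, +7, +9, -3
Step 2: Count signs: positive = 5, negative = 4.
Step 3: Under H0: P(positive) = 0.5, so the number of positives S ~ Bin(9, 0.5).
Step 4: Two-sided exact p-value = sum of Bin(9,0.5) probabilities at or below the observed probability = 1.000000.
Step 5: alpha = 0.05. fail to reject H0.

n_eff = 9, pos = 5, neg = 4, p = 1.000000, fail to reject H0.


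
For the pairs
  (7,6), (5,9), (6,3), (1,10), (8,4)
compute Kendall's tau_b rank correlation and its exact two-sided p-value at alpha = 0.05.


Step 1: Enumerate the 10 unordered pairs (i,j) with i<j and classify each by sign(x_j-x_i) * sign(y_j-y_i).
  (1,2):dx=-2,dy=+3->D; (1,3):dx=-1,dy=-3->C; (1,4):dx=-6,dy=+4->D; (1,5):dx=+1,dy=-2->D
  (2,3):dx=+1,dy=-6->D; (2,4):dx=-4,dy=+1->D; (2,5):dx=+3,dy=-5->D; (3,4):dx=-5,dy=+7->D
  (3,5):dx=+2,dy=+1->C; (4,5):dx=+7,dy=-6->D
Step 2: C = 2, D = 8, total pairs = 10.
Step 3: tau = (C - D)/(n(n-1)/2) = (2 - 8)/10 = -0.600000.
Step 4: Exact two-sided p-value (enumerate n! = 120 permutations of y under H0): p = 0.233333.
Step 5: alpha = 0.05. fail to reject H0.

tau_b = -0.6000 (C=2, D=8), p = 0.233333, fail to reject H0.


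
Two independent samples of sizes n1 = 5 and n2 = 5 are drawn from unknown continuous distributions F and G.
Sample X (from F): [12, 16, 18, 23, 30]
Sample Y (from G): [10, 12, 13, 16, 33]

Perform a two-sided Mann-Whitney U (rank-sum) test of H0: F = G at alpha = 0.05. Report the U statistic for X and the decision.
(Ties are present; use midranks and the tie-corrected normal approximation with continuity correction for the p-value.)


Step 1: Combine and sort all 10 observations; assign midranks.
sorted (value, group): (10,Y), (12,X), (12,Y), (13,Y), (16,X), (16,Y), (18,X), (23,X), (30,X), (33,Y)
ranks: 10->1, 12->2.5, 12->2.5, 13->4, 16->5.5, 16->5.5, 18->7, 23->8, 30->9, 33->10
Step 2: Rank sum for X: R1 = 2.5 + 5.5 + 7 + 8 + 9 = 32.
Step 3: U_X = R1 - n1(n1+1)/2 = 32 - 5*6/2 = 32 - 15 = 17.
       U_Y = n1*n2 - U_X = 25 - 17 = 8.
Step 4: Ties are present, so use the tie-corrected normal approximation (with continuity correction) for the p-value.
Step 5: p-value = 0.400525; compare to alpha = 0.05. fail to reject H0.

U_X = 17, p = 0.400525, fail to reject H0 at alpha = 0.05.


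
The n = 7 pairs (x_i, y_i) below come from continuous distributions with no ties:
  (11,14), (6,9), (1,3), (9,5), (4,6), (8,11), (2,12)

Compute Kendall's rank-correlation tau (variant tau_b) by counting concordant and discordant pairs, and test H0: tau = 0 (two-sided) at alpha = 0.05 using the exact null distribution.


Step 1: Enumerate the 21 unordered pairs (i,j) with i<j and classify each by sign(x_j-x_i) * sign(y_j-y_i).
  (1,2):dx=-5,dy=-5->C; (1,3):dx=-10,dy=-11->C; (1,4):dx=-2,dy=-9->C; (1,5):dx=-7,dy=-8->C
  (1,6):dx=-3,dy=-3->C; (1,7):dx=-9,dy=-2->C; (2,3):dx=-5,dy=-6->C; (2,4):dx=+3,dy=-4->D
  (2,5):dx=-2,dy=-3->C; (2,6):dx=+2,dy=+2->C; (2,7):dx=-4,dy=+3->D; (3,4):dx=+8,dy=+2->C
  (3,5):dx=+3,dy=+3->C; (3,6):dx=+7,dy=+8->C; (3,7):dx=+1,dy=+9->C; (4,5):dx=-5,dy=+1->D
  (4,6):dx=-1,dy=+6->D; (4,7):dx=-7,dy=+7->D; (5,6):dx=+4,dy=+5->C; (5,7):dx=-2,dy=+6->D
  (6,7):dx=-6,dy=+1->D
Step 2: C = 14, D = 7, total pairs = 21.
Step 3: tau = (C - D)/(n(n-1)/2) = (14 - 7)/21 = 0.333333.
Step 4: Exact two-sided p-value (enumerate n! = 5040 permutations of y under H0): p = 0.381349.
Step 5: alpha = 0.05. fail to reject H0.

tau_b = 0.3333 (C=14, D=7), p = 0.381349, fail to reject H0.


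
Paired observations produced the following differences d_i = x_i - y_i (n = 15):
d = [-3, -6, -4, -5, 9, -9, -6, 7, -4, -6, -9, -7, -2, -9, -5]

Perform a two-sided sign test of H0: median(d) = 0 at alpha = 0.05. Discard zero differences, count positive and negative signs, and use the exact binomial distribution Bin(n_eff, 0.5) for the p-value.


Step 1: Discard zero differences. Original n = 15; n_eff = number of nonzero differences = 15.
Nonzero differences (with sign): -3, -6, -4, -5, +9, -9, -6, +7, -4, -6, -9, -7, -2, -9, -5
Step 2: Count signs: positive = 2, negative = 13.
Step 3: Under H0: P(positive) = 0.5, so the number of positives S ~ Bin(15, 0.5).
Step 4: Two-sided exact p-value = sum of Bin(15,0.5) probabilities at or below the observed probability = 0.007385.
Step 5: alpha = 0.05. reject H0.

n_eff = 15, pos = 2, neg = 13, p = 0.007385, reject H0.


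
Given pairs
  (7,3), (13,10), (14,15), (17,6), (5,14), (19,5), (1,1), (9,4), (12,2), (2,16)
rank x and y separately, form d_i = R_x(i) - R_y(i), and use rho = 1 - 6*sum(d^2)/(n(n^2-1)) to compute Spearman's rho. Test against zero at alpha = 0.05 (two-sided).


Step 1: Rank x and y separately (midranks; no ties here).
rank(x): 7->4, 13->7, 14->8, 17->9, 5->3, 19->10, 1->1, 9->5, 12->6, 2->2
rank(y): 3->3, 10->7, 15->9, 6->6, 14->8, 5->5, 1->1, 4->4, 2->2, 16->10
Step 2: d_i = R_x(i) - R_y(i); compute d_i^2.
  (4-3)^2=1, (7-7)^2=0, (8-9)^2=1, (9-6)^2=9, (3-8)^2=25, (10-5)^2=25, (1-1)^2=0, (5-4)^2=1, (6-2)^2=16, (2-10)^2=64
sum(d^2) = 142.
Step 3: rho = 1 - 6*142 / (10*(10^2 - 1)) = 1 - 852/990 = 0.139394.
Step 4: Under H0, t = rho * sqrt((n-2)/(1-rho^2)) = 0.3982 ~ t(8).
Step 5: Two-sided p-value from the t-distribution with 8 df = 0.700932.
Step 6: alpha = 0.05. fail to reject H0.

rho = 0.1394, p = 0.700932, fail to reject H0 at alpha = 0.05.


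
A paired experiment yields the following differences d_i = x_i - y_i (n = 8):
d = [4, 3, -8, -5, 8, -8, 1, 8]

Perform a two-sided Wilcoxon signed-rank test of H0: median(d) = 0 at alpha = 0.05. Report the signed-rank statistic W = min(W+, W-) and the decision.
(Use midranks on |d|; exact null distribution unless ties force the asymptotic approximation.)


Step 1: Drop any zero differences (none here) and take |d_i|.
|d| = [4, 3, 8, 5, 8, 8, 1, 8]
Step 2: Midrank |d_i| (ties get averaged ranks).
ranks: |4|->3, |3|->2, |8|->6.5, |5|->4, |8|->6.5, |8|->6.5, |1|->1, |8|->6.5
Step 3: Attach original signs; sum ranks with positive sign and with negative sign.
W+ = 3 + 2 + 6.5 + 1 + 6.5 = 19
W- = 6.5 + 4 + 6.5 = 17
(Check: W+ + W- = 36 should equal n(n+1)/2 = 36.)
Step 4: Test statistic W = min(W+, W-) = 17.
Step 5: Ties in |d|, so use the tie-corrected normal approximation.
        E[W] = n(n+1)/4 = 8*9/4 = 18.
        Tie groups: |d|=8 (t=4); sum(t^3 - t) = 60.
        Var[W] = n(n+1)(2n+1)/24 - sum(t^3-t)/48 = 1224/24 - 60/48 = 49.75.
        z = (W - E[W]) / sqrt(Var[W]) = (17 - 18) / 7.0534 = -0.1418.
        Two-sided p = 2*Phi(z) = 0.887257.
Step 6: alpha = 0.05. fail to reject H0.

W+ = 19, W- = 17, W = min = 17, p = 0.887257, fail to reject H0.


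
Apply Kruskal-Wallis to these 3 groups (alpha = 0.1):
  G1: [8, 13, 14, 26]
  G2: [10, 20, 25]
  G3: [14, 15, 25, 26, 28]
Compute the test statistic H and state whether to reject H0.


Step 1: Combine all N = 12 observations and assign midranks.
sorted (value, group, rank): (8,G1,1), (10,G2,2), (13,G1,3), (14,G1,4.5), (14,G3,4.5), (15,G3,6), (20,G2,7), (25,G2,8.5), (25,G3,8.5), (26,G1,10.5), (26,G3,10.5), (28,G3,12)
Step 2: Sum ranks within each group.
R_1 = 19 (n_1 = 4)
R_2 = 17.5 (n_2 = 3)
R_3 = 41.5 (n_3 = 5)
Step 3: H = 12/(N(N+1)) * sum(R_i^2/n_i) - 3(N+1)
     = 12/(12*13) * (19^2/4 + 17.5^2/3 + 41.5^2/5) - 3*13
     = 0.076923 * 536.783 - 39
     = 2.291026.
Step 4: Ties present; correction factor C = 1 - 18/(12^3 - 12) = 0.989510. Corrected H = 2.291026 / 0.989510 = 2.315312.
Step 5: Under H0, H ~ chi^2(2); p-value = 0.314222.
Step 6: alpha = 0.1. fail to reject H0.

H = 2.3153, df = 2, p = 0.314222, fail to reject H0.


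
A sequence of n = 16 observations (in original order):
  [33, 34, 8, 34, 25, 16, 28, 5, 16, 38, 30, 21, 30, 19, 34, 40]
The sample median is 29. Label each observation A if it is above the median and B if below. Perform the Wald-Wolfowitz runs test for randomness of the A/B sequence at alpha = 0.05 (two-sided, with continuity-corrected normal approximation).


Step 1: Compute median = 29; label A = above, B = below.
Labels in order: AABABBBBBAABABAA  (n_A = 8, n_B = 8)
Step 2: Count runs R = 9.
Step 3: Under H0 (random ordering), E[R] = 2*n_A*n_B/(n_A+n_B) + 1 = 2*8*8/16 + 1 = 9.0000.
        Var[R] = 2*n_A*n_B*(2*n_A*n_B - n_A - n_B) / ((n_A+n_B)^2 * (n_A+n_B-1)) = 14336/3840 = 3.7333.
        SD[R] = 1.9322.
Step 4: R = E[R], so z = 0 with no continuity correction.
Step 5: Two-sided p-value via normal approximation = 2*(1 - Phi(|z|)) = 1.000000.
Step 6: alpha = 0.05. fail to reject H0.

R = 9, z = 0.0000, p = 1.000000, fail to reject H0.


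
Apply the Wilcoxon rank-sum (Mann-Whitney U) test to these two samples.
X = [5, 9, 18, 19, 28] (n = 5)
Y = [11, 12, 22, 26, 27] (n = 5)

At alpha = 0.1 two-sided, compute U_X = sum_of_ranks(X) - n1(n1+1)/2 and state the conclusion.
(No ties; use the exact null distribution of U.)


Step 1: Combine and sort all 10 observations; assign midranks.
sorted (value, group): (5,X), (9,X), (11,Y), (12,Y), (18,X), (19,X), (22,Y), (26,Y), (27,Y), (28,X)
ranks: 5->1, 9->2, 11->3, 12->4, 18->5, 19->6, 22->7, 26->8, 27->9, 28->10
Step 2: Rank sum for X: R1 = 1 + 2 + 5 + 6 + 10 = 24.
Step 3: U_X = R1 - n1(n1+1)/2 = 24 - 5*6/2 = 24 - 15 = 9.
       U_Y = n1*n2 - U_X = 25 - 9 = 16.
Step 4: No ties, so the exact null distribution of U (based on enumerating the C(10,5) = 252 equally likely rank assignments) gives the two-sided p-value.
Step 5: p-value = 0.547619; compare to alpha = 0.1. fail to reject H0.

U_X = 9, p = 0.547619, fail to reject H0 at alpha = 0.1.


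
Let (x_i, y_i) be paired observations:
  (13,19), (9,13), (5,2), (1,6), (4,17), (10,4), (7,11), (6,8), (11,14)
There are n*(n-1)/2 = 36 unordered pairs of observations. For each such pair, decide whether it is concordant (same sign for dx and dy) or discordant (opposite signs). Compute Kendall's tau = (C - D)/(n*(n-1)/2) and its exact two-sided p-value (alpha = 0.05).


Step 1: Enumerate the 36 unordered pairs (i,j) with i<j and classify each by sign(x_j-x_i) * sign(y_j-y_i).
  (1,2):dx=-4,dy=-6->C; (1,3):dx=-8,dy=-17->C; (1,4):dx=-12,dy=-13->C; (1,5):dx=-9,dy=-2->C
  (1,6):dx=-3,dy=-15->C; (1,7):dx=-6,dy=-8->C; (1,8):dx=-7,dy=-11->C; (1,9):dx=-2,dy=-5->C
  (2,3):dx=-4,dy=-11->C; (2,4):dx=-8,dy=-7->C; (2,5):dx=-5,dy=+4->D; (2,6):dx=+1,dy=-9->D
  (2,7):dx=-2,dy=-2->C; (2,8):dx=-3,dy=-5->C; (2,9):dx=+2,dy=+1->C; (3,4):dx=-4,dy=+4->D
  (3,5):dx=-1,dy=+15->D; (3,6):dx=+5,dy=+2->C; (3,7):dx=+2,dy=+9->C; (3,8):dx=+1,dy=+6->C
  (3,9):dx=+6,dy=+12->C; (4,5):dx=+3,dy=+11->C; (4,6):dx=+9,dy=-2->D; (4,7):dx=+6,dy=+5->C
  (4,8):dx=+5,dy=+2->C; (4,9):dx=+10,dy=+8->C; (5,6):dx=+6,dy=-13->D; (5,7):dx=+3,dy=-6->D
  (5,8):dx=+2,dy=-9->D; (5,9):dx=+7,dy=-3->D; (6,7):dx=-3,dy=+7->D; (6,8):dx=-4,dy=+4->D
  (6,9):dx=+1,dy=+10->C; (7,8):dx=-1,dy=-3->C; (7,9):dx=+4,dy=+3->C; (8,9):dx=+5,dy=+6->C
Step 2: C = 25, D = 11, total pairs = 36.
Step 3: tau = (C - D)/(n(n-1)/2) = (25 - 11)/36 = 0.388889.
Step 4: Exact two-sided p-value (enumerate n! = 362880 permutations of y under H0): p = 0.180181.
Step 5: alpha = 0.05. fail to reject H0.

tau_b = 0.3889 (C=25, D=11), p = 0.180181, fail to reject H0.


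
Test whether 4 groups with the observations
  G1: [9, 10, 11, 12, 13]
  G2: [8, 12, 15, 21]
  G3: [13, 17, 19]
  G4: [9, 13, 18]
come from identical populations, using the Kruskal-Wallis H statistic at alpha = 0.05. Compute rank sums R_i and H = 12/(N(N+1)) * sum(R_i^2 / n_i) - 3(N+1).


Step 1: Combine all N = 15 observations and assign midranks.
sorted (value, group, rank): (8,G2,1), (9,G1,2.5), (9,G4,2.5), (10,G1,4), (11,G1,5), (12,G1,6.5), (12,G2,6.5), (13,G1,9), (13,G3,9), (13,G4,9), (15,G2,11), (17,G3,12), (18,G4,13), (19,G3,14), (21,G2,15)
Step 2: Sum ranks within each group.
R_1 = 27 (n_1 = 5)
R_2 = 33.5 (n_2 = 4)
R_3 = 35 (n_3 = 3)
R_4 = 24.5 (n_4 = 3)
Step 3: H = 12/(N(N+1)) * sum(R_i^2/n_i) - 3(N+1)
     = 12/(15*16) * (27^2/5 + 33.5^2/4 + 35^2/3 + 24.5^2/3) - 3*16
     = 0.050000 * 1034.78 - 48
     = 3.738958.
Step 4: Ties present; correction factor C = 1 - 36/(15^3 - 15) = 0.989286. Corrected H = 3.738958 / 0.989286 = 3.779452.
Step 5: Under H0, H ~ chi^2(3); p-value = 0.286285.
Step 6: alpha = 0.05. fail to reject H0.

H = 3.7795, df = 3, p = 0.286285, fail to reject H0.


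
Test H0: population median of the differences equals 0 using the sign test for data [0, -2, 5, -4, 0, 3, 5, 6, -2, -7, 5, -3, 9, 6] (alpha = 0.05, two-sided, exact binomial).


Step 1: Discard zero differences. Original n = 14; n_eff = number of nonzero differences = 12.
Nonzero differences (with sign): -2, +5, -4, +3, +5, +6, -2, -7, +5, -3, +9, +6
Step 2: Count signs: positive = 7, negative = 5.
Step 3: Under H0: P(positive) = 0.5, so the number of positives S ~ Bin(12, 0.5).
Step 4: Two-sided exact p-value = sum of Bin(12,0.5) probabilities at or below the observed probability = 0.774414.
Step 5: alpha = 0.05. fail to reject H0.

n_eff = 12, pos = 7, neg = 5, p = 0.774414, fail to reject H0.


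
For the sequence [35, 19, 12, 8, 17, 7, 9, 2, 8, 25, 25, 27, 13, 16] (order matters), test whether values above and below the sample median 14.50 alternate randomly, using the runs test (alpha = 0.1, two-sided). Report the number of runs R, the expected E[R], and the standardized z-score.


Step 1: Compute median = 14.50; label A = above, B = below.
Labels in order: AABBABBBBAAABA  (n_A = 7, n_B = 7)
Step 2: Count runs R = 7.
Step 3: Under H0 (random ordering), E[R] = 2*n_A*n_B/(n_A+n_B) + 1 = 2*7*7/14 + 1 = 8.0000.
        Var[R] = 2*n_A*n_B*(2*n_A*n_B - n_A - n_B) / ((n_A+n_B)^2 * (n_A+n_B-1)) = 8232/2548 = 3.2308.
        SD[R] = 1.7974.
Step 4: Continuity-corrected z = (R + 0.5 - E[R]) / SD[R] = (7 + 0.5 - 8.0000) / 1.7974 = -0.2782.
Step 5: Two-sided p-value via normal approximation = 2*(1 - Phi(|z|)) = 0.780879.
Step 6: alpha = 0.1. fail to reject H0.

R = 7, z = -0.2782, p = 0.780879, fail to reject H0.


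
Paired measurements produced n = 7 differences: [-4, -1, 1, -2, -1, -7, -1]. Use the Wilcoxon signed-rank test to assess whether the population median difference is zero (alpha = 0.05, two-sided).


Step 1: Drop any zero differences (none here) and take |d_i|.
|d| = [4, 1, 1, 2, 1, 7, 1]
Step 2: Midrank |d_i| (ties get averaged ranks).
ranks: |4|->6, |1|->2.5, |1|->2.5, |2|->5, |1|->2.5, |7|->7, |1|->2.5
Step 3: Attach original signs; sum ranks with positive sign and with negative sign.
W+ = 2.5 = 2.5
W- = 6 + 2.5 + 5 + 2.5 + 7 + 2.5 = 25.5
(Check: W+ + W- = 28 should equal n(n+1)/2 = 28.)
Step 4: Test statistic W = min(W+, W-) = 2.5.
Step 5: Ties in |d|, so use the tie-corrected normal approximation.
        E[W] = n(n+1)/4 = 7*8/4 = 14.
        Tie groups: |d|=1 (t=4); sum(t^3 - t) = 60.
        Var[W] = n(n+1)(2n+1)/24 - sum(t^3-t)/48 = 840/24 - 60/48 = 33.75.
        z = (W - E[W]) / sqrt(Var[W]) = (2.5 - 14) / 5.8095 = -1.9795.
        Two-sided p = 2*Phi(z) = 0.047757.
Step 6: alpha = 0.05. reject H0.

W+ = 2.5, W- = 25.5, W = min = 2.5, p = 0.047757, reject H0.
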